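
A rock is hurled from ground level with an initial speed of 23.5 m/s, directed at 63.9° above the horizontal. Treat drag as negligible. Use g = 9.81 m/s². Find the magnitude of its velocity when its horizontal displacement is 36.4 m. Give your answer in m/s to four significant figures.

Horizontal component vₓ = 23.50 cos 63.9° = 10.34 m/s; vertical v_y0 = 23.50 sin 63.9° = 21.10 m/s.
x = vₓ t ⇒ t = 36.4/10.34 = 3.521 s.
Vertical velocity there: v_y = v_y0 − g t = 21.10 − 9.81 × 3.521 = −13.44 m/s.
Speed: √(vₓ² + v_y²) = √(10.34² + 13.44²) = 16.95 m/s.

16.95 m/s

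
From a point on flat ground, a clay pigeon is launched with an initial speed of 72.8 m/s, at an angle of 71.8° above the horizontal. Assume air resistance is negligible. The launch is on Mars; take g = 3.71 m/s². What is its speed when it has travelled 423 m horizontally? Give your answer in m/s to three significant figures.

22.7 m/s

Components: vₓ = 72.80 cos 71.8° = 22.74 m/s, v_y0 = 72.80 sin 71.8° = 69.16 m/s.
At x = 423 m, t = x/vₓ = 423/22.74 = 18.60 s.
Vertical velocity there: v_y = v_y0 − g t = 69.16 − 3.71 × 18.60 = 0.1400 m/s.
Speed: √(vₓ² + v_y²) = √(22.74² + 0.1400²) = 22.74 m/s.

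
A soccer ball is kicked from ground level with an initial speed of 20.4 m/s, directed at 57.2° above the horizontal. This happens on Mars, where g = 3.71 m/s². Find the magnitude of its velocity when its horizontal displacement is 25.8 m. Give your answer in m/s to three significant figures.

13.9 m/s

Components: vₓ = 20.40 cos 57.2° = 11.05 m/s, v_y0 = 20.40 sin 57.2° = 17.15 m/s.
At x = 25.8 m, t = x/vₓ = 25.8/11.05 = 2.335 s.
Vertical velocity there: v_y = v_y0 − g t = 17.15 − 3.71 × 2.335 = 8.486 m/s.
Speed: √(vₓ² + v_y²) = √(11.05² + 8.486²) = 13.93 m/s.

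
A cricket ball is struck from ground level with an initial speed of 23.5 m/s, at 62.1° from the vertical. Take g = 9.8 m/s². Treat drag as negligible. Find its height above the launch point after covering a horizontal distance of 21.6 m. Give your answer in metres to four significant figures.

6.136 m

vₓ = 23.50 sin 62.1° = 20.77 m/s; v_y0 = 23.50 cos 62.1° = 11.00 m/s.
Time to reach x = 21.6 m: t = x/vₓ = 21.6/20.77 = 1.040 s.
Height: y = v_y0 t − ½ g t² = 11.00 × 1.040 − 4.900 × 1.040² = 11.44 − 5.300 = 6.136 m.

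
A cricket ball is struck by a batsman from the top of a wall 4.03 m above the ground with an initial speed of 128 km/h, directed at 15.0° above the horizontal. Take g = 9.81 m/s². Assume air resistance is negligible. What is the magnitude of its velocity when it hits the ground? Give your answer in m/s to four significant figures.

36.65 m/s

Convert: 128 km/h = 128/3.6 = 35.56 m/s.
Resolve: vₓ = 35.56 cos 15.0° = 34.34 m/s and v_y0 = 35.56 sin 15.0° = 9.202 m/s.
With up positive and y = 0 at the ground: y(t) = 4.03 + (9.202) t − 4.905 t². Setting y = 0 and taking the positive root: t = [9.202 + √(9.202² + 2·9.81·4.03)] / 9.81 = (9.202 + 12.80) / 9.81 = 2.243 s.
Vertical velocity at impact: v_y = v_y0 − g t = 9.202 − 9.81 × 2.243 = −12.80 m/s.
Speed: |v| = √(vₓ² + v_y²) = √(34.34² + 12.80²) = 36.65 m/s.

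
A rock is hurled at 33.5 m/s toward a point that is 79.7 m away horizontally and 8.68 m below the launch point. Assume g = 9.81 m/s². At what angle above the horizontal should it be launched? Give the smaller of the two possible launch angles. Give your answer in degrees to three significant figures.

14.8°

Trajectory: y = x tanθ − g x² (1 + tan²θ)/(2v₀²). With x = 79.7, y = −8.68, v₀ = 33.5, g = 9.81:
27.76 tan²θ − 79.7 tanθ + (19.08) = 0.
tanθ = [79.7 ± √(79.7² − 4 × 27.76 × (19.08))] / (2 × 27.76) = (79.7 ± 65.06) / 55.53, giving tanθ = 0.2636 or 2.607.
θ = 14.77° or 69.01°; the smaller is 14.77°.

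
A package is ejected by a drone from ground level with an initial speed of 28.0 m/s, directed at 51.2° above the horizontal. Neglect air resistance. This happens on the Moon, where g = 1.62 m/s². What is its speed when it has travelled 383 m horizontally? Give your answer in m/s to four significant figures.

22.16 m/s

vₓ = 28.00 cos 51.2° = 17.54 m/s; v_y0 = 28.00 sin 51.2° = 21.82 m/s.
At x = 383 m, t = x/vₓ = 383/17.54 = 21.83 s.
Vertical velocity there: v_y = v_y0 − g t = 21.82 − 1.62 × 21.83 = −13.54 m/s.
Speed: √(vₓ² + v_y²) = √(17.54² + 13.54²) = 22.16 m/s.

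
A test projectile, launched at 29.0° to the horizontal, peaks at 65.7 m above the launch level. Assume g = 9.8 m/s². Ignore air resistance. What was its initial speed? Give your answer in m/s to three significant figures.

At the peak v_y = 0, so v_y0 = √(2gH) = √(2 × 9.80 × 65.7) = 35.88 m/s.
v_y0 = v₀ sin θ ⇒ v₀ = 35.88 / sin 29.0° = 74.02 m/s.

74.0 m/s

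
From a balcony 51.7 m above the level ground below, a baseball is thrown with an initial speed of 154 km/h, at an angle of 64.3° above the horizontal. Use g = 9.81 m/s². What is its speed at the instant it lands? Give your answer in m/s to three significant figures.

Convert: 154 km/h = 154/3.6 = 42.78 m/s.
Horizontal component vₓ = 42.78 cos 64.3° = 18.55 m/s; vertical v_y0 = 42.78 sin 64.3° = 38.55 m/s.
The projectile lands when y = 51.7 + (38.55) t − ½·9.81·t² = 0. Positive root: t = (38.55 + √(38.55² + 2·9.81·51.7)) / 9.81 = (38.55 + 50.00) / 9.81 = 9.026 s.
Vertical velocity at impact: v_y = v_y0 − g t = 38.55 − 9.81 × 9.026 = −50.00 m/s.
Speed: |v| = √(vₓ² + v_y²) = √(18.55² + 50.00²) = 53.33 m/s.

53.3 m/s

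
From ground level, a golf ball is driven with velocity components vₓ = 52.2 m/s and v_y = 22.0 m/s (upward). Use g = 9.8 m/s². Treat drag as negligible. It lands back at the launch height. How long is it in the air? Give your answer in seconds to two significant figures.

4.5 s

Landing at launch height ⇒ T = 2 v_y0 / g = 2 × 22.00 / 9.80 = 4.490 s.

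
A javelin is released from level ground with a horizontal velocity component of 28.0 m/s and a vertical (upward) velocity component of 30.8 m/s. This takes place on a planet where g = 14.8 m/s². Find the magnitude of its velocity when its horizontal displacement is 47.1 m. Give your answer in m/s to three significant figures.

Time to reach x = 47.1 m: t = x/vₓ = 47.1/28.00 = 1.682 s.
Vertical velocity there: v_y = v_y0 − g t = 30.80 − 14.8 × 1.682 = 5.904 m/s.
Speed: √(vₓ² + v_y²) = √(28.00² + 5.904²) = 28.62 m/s.

28.6 m/s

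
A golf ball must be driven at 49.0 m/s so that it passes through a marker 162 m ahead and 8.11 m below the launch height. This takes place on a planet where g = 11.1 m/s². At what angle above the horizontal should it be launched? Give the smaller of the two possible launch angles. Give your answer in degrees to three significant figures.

20.7°

Trajectory: y = x tanθ − g x² (1 + tan²θ)/(2v₀²). With x = 162, y = −8.11, v₀ = 49.0, g = 11.1:
60.66 tan²θ − 162 tanθ + (52.55) = 0.
tanθ = [162 ± √(162² − 4 × 60.66 × (52.55))] / (2 × 60.66) = (162 ± 116.2) / 121.3, giving tanθ = 0.3779 or 2.293.
θ = 20.70° or 66.43°; the smaller is 20.70°.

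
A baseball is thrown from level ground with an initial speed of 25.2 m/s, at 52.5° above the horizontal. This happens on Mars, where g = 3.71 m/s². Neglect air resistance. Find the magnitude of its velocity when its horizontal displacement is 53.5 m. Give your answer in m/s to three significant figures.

vₓ = 25.20 cos 52.5° = 15.34 m/s; v_y0 = 25.20 sin 52.5° = 19.99 m/s.
Time to reach x = 53.5 m: t = x/vₓ = 53.5/15.34 = 3.487 s.
Vertical velocity there: v_y = v_y0 − g t = 19.99 − 3.71 × 3.487 = 7.054 m/s.
Speed: √(vₓ² + v_y²) = √(15.34² + 7.054²) = 16.88 m/s.

16.9 m/s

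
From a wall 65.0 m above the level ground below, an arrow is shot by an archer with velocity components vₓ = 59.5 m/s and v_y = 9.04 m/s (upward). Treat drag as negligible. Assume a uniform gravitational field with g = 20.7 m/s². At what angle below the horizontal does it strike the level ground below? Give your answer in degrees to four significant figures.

41.51°

Vertical motion (up positive, ground at y = 0): 10.35 t² − (9.040) t − 65.0 = 0, so t = (9.040 + √(9.040² + 2·20.7·65.0)) / 20.7 = (9.040 + 52.66) / 20.7 = 2.981 s.
At impact: v_y = v_y0 − g t = −52.66 m/s; vₓ = 59.50 m/s.
Angle below horizontal: arctan(|v_y|/vₓ) = arctan(52.66/59.50) = 41.51°.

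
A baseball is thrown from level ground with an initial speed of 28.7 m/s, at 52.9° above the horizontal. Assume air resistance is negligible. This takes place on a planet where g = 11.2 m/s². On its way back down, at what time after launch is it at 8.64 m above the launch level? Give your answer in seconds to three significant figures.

3.67 s

Resolve: vₓ = 28.70 cos 52.9° = 17.31 m/s and v_y0 = 28.70 sin 52.9° = 22.89 m/s.
Height y(t) = 22.89 t − 5.600 t² = 8.64 gives 5.600 t² − 22.89 t + 8.64 = 0.
t = [22.89 ± √(22.89² − 2·11.2·8.64)] / 11.2 = (22.89 ± 18.18) / 11.2, so t = 0.4208 s or t = 3.667 s.
The descending-branch root is 3.667 s.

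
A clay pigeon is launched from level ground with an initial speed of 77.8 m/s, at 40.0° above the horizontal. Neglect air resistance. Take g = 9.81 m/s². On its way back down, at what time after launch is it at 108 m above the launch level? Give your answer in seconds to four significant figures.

vₓ = 77.80 cos 40.0° = 59.60 m/s; v_y0 = 77.80 sin 40.0° = 50.01 m/s.
Set y = v_y0 t − ½ g t² = 108: 4.905 t² − 50.01 t + 108 = 0.
Quadratic formula: t = (50.01 ± √381.93) / 9.81 = (50.01 ± 19.54) / 9.81 → t = 3.106 s or 7.090 s.
The descending-branch root is 7.090 s.

7.090 s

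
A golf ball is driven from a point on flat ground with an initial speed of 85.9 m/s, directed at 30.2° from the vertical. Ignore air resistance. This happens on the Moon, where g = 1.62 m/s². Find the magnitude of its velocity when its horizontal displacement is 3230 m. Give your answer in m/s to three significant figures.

63.7 m/s

Horizontal component vₓ = 85.90 sin 30.2° = 43.21 m/s; vertical v_y0 = 85.90 cos 30.2° = 74.24 m/s.
x = vₓ t ⇒ t = 3230/43.21 = 74.75 s.
Vertical velocity there: v_y = v_y0 − g t = 74.24 − 1.62 × 74.75 = −46.86 m/s.
Speed: √(vₓ² + v_y²) = √(43.21² + 46.86²) = 63.74 m/s.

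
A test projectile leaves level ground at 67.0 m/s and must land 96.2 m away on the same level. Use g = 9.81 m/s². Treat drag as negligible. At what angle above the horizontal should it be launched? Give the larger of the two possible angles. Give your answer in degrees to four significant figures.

R = v₀² sin 2θ / g gives sin 2θ = gR/v₀² = 9.81·96.2/67.0² = 0.2102.
2θ = 12.14° or 180° − 12.14° = 167.9°, so θ = 6.068° or 83.93°.
The larger angle is 83.93°.

83.93°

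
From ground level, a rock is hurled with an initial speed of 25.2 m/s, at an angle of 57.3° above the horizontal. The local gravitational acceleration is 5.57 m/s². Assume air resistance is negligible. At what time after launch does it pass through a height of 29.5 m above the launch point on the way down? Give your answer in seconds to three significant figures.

vₓ = 25.20 cos 57.3° = 13.61 m/s; v_y0 = 25.20 sin 57.3° = 21.21 m/s.
Set y = v_y0 t − ½ g t² = 29.5: 2.785 t² − 21.21 t + 29.5 = 0.
Quadratic formula: t = (21.21 ± √121.07) / 5.57 = (21.21 ± 11.00) / 5.57 → t = 1.832 s or 5.783 s.
The descending-branch root is 5.783 s.

5.78 s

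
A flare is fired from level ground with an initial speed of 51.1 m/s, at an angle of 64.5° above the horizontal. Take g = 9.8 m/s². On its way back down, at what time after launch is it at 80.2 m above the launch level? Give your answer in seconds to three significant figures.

vₓ = 51.10 cos 64.5° = 22.00 m/s; v_y0 = 51.10 sin 64.5° = 46.12 m/s.
Require v_y0 t − ½ g t² = 80.2, i.e. 4.900 t² − 46.12 t + 80.2 = 0.
t = [46.12 ± √(46.12² − 2·9.80·80.2)] / 9.80 = (46.12 ± 23.57) / 9.80, so t = 2.302 s or t = 7.111 s.
The descending-branch root is 7.111 s.

7.11 s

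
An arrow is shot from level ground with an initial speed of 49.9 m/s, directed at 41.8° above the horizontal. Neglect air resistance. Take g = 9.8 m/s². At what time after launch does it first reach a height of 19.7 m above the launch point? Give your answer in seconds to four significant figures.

0.6556 s

Components: vₓ = 49.90 cos 41.8° = 37.20 m/s, v_y0 = 49.90 sin 41.8° = 33.26 m/s.
Require v_y0 t − ½ g t² = 19.7, i.e. 4.900 t² − 33.26 t + 19.7 = 0.
t = [33.26 ± √(33.26² − 2·9.80·19.7)] / 9.80 = (33.26 ± 26.83) / 9.80, so t = 0.6556 s or t = 6.132 s.
The first (ascending) time is 0.6556 s.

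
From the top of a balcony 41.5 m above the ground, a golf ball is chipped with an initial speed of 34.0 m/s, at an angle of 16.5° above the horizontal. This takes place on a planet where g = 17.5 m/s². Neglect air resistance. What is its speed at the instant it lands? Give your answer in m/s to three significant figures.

Components: vₓ = 34.00 cos 16.5° = 32.60 m/s, v_y0 = 34.00 sin 16.5° = 9.657 m/s.
Vertical motion (up positive, ground at y = 0): 8.750 t² − (9.657) t − 41.5 = 0, so t = (9.657 + √(9.657² + 2·17.5·41.5)) / 17.5 = (9.657 + 39.32) / 17.5 = 2.798 s.
Vertical velocity at impact: v_y = v_y0 − g t = 9.657 − 17.5 × 2.798 = −39.32 m/s.
Speed: |v| = √(vₓ² + v_y²) = √(32.60² + 39.32²) = 51.07 m/s.

51.1 m/s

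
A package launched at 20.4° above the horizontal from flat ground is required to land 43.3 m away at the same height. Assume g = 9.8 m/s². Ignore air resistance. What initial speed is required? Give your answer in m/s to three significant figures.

From R = (v₀² / g) sin 2θ: v₀ = √(gR / sin 2θ).
v₀ = √(9.80 × 43.3 / sin 40.80°) = √(424.3 / 0.6534) = √649.41 = 25.48 m/s.

25.5 m/s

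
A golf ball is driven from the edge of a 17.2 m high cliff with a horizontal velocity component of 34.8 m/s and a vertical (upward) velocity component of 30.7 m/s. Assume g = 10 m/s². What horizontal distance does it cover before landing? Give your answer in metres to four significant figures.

231.7 m

The projectile lands when y = 17.2 + (30.70) t − ½·10.0·t² = 0. Positive root: t = (30.70 + √(30.70² + 2·10.0·17.2)) / 10.0 = (30.70 + 35.87) / 10.0 = 6.657 s.
Horizontal distance: R = vₓ t = 34.80 × 6.657 = 231.7 m.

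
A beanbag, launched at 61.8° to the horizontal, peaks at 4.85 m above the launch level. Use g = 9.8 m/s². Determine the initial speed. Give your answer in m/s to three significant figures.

11.1 m/s

At the peak v_y = 0, so v_y0 = √(2gH) = √(2 × 9.80 × 4.85) = 9.750 m/s.
v_y0 = v₀ sin θ ⇒ v₀ = 9.750 / sin 61.8° = 11.06 m/s.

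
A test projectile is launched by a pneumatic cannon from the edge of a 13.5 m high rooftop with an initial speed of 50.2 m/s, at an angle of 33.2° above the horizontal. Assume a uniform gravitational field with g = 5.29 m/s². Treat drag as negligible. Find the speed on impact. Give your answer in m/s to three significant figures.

vₓ = 50.20 cos 33.2° = 42.01 m/s; v_y0 = 50.20 sin 33.2° = 27.49 m/s.
Vertical motion (up positive, ground at y = 0): 2.645 t² − (27.49) t − 13.5 = 0, so t = (27.49 + √(27.49² + 2·5.29·13.5)) / 5.29 = (27.49 + 29.97) / 5.29 = 10.86 s.
Vertical velocity at impact: v_y = v_y0 − g t = 27.49 − 5.29 × 10.86 = −29.97 m/s.
Speed: |v| = √(vₓ² + v_y²) = √(42.01² + 29.97²) = 51.60 m/s.

51.6 m/s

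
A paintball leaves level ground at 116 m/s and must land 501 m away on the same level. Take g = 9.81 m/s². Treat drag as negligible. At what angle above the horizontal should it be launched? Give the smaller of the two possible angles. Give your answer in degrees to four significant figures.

10.71°

From R = (v₀²/g) sin 2θ: sin 2θ = 9.81 × 501 / 13456 = 0.3653.
2θ = 21.42° or 180° − 21.42° = 158.6°, so θ = 10.71° or 79.29°.
The smaller angle is 10.71°.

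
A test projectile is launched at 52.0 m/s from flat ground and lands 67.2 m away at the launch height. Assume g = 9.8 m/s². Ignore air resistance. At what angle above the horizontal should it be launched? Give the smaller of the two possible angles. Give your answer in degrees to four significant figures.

7.048°

R = v₀² sin 2θ / g gives sin 2θ = gR/v₀² = 9.80·67.2/52.0² = 0.2436.
2θ = 14.10° or 180° − 14.10° = 165.9°, so θ = 7.048° or 82.95°.
The smaller angle is 7.048°.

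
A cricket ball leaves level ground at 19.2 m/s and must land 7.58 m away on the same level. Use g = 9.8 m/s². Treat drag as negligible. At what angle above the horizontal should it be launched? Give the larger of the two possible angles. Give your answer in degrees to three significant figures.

From R = (v₀²/g) sin 2θ: sin 2θ = 9.80 × 7.58 / 368.64 = 0.2015.
2θ = 11.63° or 180° − 11.63° = 168.4°, so θ = 5.813° or 84.19°.
The larger angle is 84.19°.

84.2°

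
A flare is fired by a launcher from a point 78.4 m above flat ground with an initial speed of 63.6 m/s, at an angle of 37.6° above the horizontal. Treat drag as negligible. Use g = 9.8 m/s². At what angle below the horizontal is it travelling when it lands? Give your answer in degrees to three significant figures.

Components: vₓ = 63.60 cos 37.6° = 50.39 m/s, v_y0 = 63.60 sin 37.6° = 38.81 m/s.
Vertical motion (up positive, ground at y = 0): 4.900 t² − (38.81) t − 78.4 = 0, so t = (38.81 + √(38.81² + 2·9.80·78.4)) / 9.80 = (38.81 + 55.16) / 9.80 = 9.588 s.
At impact: v_y = v_y0 − g t = −55.16 m/s; vₓ = 50.39 m/s.
Angle below horizontal: arctan(|v_y|/vₓ) = arctan(55.16/50.39) = 47.59°.

47.6°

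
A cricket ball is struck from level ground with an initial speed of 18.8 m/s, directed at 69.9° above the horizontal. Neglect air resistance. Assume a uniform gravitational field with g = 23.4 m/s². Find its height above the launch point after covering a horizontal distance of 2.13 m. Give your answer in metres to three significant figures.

4.55 m

Components: vₓ = 18.80 cos 69.9° = 6.461 m/s, v_y0 = 18.80 sin 69.9° = 17.65 m/s.
Time to reach x = 2.13 m: t = x/vₓ = 2.13/6.461 = 0.3297 s.
Height: y = v_y0 t − ½ g t² = 17.65 × 0.3297 − 11.70 × 0.3297² = 5.820 − 1.272 = 4.549 m.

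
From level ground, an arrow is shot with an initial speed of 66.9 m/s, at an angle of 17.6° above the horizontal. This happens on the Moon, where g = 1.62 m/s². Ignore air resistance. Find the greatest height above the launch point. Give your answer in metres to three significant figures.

126 m

Resolve: vₓ = 66.90 cos 17.6° = 63.77 m/s and v_y0 = 66.90 sin 17.6° = 20.23 m/s.
Maximum height: H = v_y0² / (2g) = 20.23² / (2 × 1.62) = 126.3 m.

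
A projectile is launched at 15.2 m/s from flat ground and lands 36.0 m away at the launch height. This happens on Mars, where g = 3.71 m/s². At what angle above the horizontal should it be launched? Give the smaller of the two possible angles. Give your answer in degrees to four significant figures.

17.66°

R = v₀² sin 2θ / g gives sin 2θ = gR/v₀² = 3.71·36.0/15.2² = 0.5781.
2θ = 35.32° or 180° − 35.32° = 144.7°, so θ = 17.66° or 72.34°.
The smaller angle is 17.66°.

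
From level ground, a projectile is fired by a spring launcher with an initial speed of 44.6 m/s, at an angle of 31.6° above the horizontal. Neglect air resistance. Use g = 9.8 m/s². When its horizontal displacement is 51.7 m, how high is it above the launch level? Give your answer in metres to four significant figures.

22.73 m

Resolve: vₓ = 44.60 cos 31.6° = 37.99 m/s and v_y0 = 44.60 sin 31.6° = 23.37 m/s.
At x = 51.7 m, t = x/vₓ = 51.7/37.99 = 1.361 s.
Height: y = v_y0 t − ½ g t² = 23.37 × 1.361 − 4.900 × 1.361² = 31.81 − 9.076 = 22.73 m.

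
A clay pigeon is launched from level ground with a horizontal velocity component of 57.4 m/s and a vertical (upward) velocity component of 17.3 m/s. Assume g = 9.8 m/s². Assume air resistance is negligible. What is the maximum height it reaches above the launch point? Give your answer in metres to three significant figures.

Peak height H = v_y0² / (2g) = 299.29 / 19.60 = 15.27 m.

15.3 m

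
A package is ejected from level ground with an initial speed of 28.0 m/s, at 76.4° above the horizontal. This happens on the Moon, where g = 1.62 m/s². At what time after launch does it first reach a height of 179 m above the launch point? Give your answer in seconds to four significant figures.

8.974 s

Horizontal component vₓ = 28.00 cos 76.4° = 6.584 m/s; vertical v_y0 = 28.00 sin 76.4° = 27.21 m/s.
Require v_y0 t − ½ g t² = 179, i.e. 0.8100 t² − 27.21 t + 179 = 0.
t = [27.21 ± √(27.21² − 2·1.62·179)] / 1.62 = (27.21 ± 12.68) / 1.62, so t = 8.974 s or t = 24.62 s.
The first (ascending) time is 8.974 s.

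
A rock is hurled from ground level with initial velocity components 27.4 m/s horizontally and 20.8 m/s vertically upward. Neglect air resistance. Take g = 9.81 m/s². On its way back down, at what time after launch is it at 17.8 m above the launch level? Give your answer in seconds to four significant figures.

3.051 s

Set y = v_y0 t − ½ g t² = 17.8: 4.905 t² − 20.80 t + 17.8 = 0.
t = [20.80 ± √(20.80² − 2·9.81·17.8)] / 9.81 = (20.80 ± 9.133) / 9.81, so t = 1.189 s or t = 3.051 s.
The descending-branch root is 3.051 s.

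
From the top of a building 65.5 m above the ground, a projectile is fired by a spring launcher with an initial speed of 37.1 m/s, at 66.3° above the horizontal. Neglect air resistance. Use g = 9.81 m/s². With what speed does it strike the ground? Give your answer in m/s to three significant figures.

Components: vₓ = 37.10 cos 66.3° = 14.91 m/s, v_y0 = 37.10 sin 66.3° = 33.97 m/s.
Vertical motion (up positive, ground at y = 0): 4.905 t² − (33.97) t − 65.5 = 0, so t = (33.97 + √(33.97² + 2·9.81·65.5)) / 9.81 = (33.97 + 49.39) / 9.81 = 8.497 s.
Vertical velocity at impact: v_y = v_y0 − g t = 33.97 − 9.81 × 8.497 = −49.39 m/s.
Speed: |v| = √(vₓ² + v_y²) = √(14.91² + 49.39²) = 51.59 m/s.

51.6 m/s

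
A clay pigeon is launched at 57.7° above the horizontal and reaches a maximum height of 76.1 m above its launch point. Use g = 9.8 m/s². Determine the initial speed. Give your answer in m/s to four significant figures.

45.69 m/s

At the peak v_y = 0, so v_y0 = √(2gH) = √(2 × 9.80 × 76.1) = 38.62 m/s.
v_y0 = v₀ sin θ ⇒ v₀ = 38.62 / sin 57.7° = 45.69 m/s.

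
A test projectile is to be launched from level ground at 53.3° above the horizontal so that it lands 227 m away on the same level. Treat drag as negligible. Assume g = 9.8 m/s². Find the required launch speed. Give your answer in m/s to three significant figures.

Level-ground range: R = v₀² sin(2θ)/g, so v₀ = √(gR / sin 2θ).
v₀ = √(9.80 × 227 / sin 106.6°) = √(2225 / 0.9583) = √2321.3 = 48.18 m/s.

48.2 m/s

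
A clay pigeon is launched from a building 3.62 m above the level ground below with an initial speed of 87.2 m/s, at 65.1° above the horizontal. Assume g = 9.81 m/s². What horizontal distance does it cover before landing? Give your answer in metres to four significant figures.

vₓ = 87.20 cos 65.1° = 36.71 m/s; v_y0 = 87.20 sin 65.1° = 79.09 m/s.
Vertical motion (up positive, ground at y = 0): 4.905 t² − (79.09) t − 3.62 = 0, so t = (79.09 + √(79.09² + 2·9.81·3.62)) / 9.81 = (79.09 + 79.54) / 9.81 = 16.17 s.
Horizontal distance: R = vₓ t = 36.71 × 16.17 = 593.7 m.

593.7 m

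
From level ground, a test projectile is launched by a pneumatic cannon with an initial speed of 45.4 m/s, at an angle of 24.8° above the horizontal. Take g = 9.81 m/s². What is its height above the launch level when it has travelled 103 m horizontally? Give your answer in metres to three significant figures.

Resolve: vₓ = 45.40 cos 24.8° = 41.21 m/s and v_y0 = 45.40 sin 24.8° = 19.04 m/s.
x = vₓ t ⇒ t = 103/41.21 = 2.499 s.
Height: y = v_y0 t − ½ g t² = 19.04 × 2.499 − 4.905 × 2.499² = 47.59 − 30.64 = 16.96 m.

17.0 m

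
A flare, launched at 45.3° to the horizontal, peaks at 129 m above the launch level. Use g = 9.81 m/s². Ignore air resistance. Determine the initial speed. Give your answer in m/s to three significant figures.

70.8 m/s

At the peak v_y = 0, so v_y0 = √(2gH) = √(2 × 9.81 × 129) = 50.31 m/s.
v_y0 = v₀ sin θ ⇒ v₀ = 50.31 / sin 45.3° = 70.78 m/s.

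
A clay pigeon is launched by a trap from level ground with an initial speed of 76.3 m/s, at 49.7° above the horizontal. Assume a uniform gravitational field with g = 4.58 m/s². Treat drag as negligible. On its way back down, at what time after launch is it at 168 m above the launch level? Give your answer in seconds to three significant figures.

Horizontal component vₓ = 76.30 cos 49.7° = 49.35 m/s; vertical v_y0 = 76.30 sin 49.7° = 58.19 m/s.
Set y = v_y0 t − ½ g t² = 168: 2.290 t² − 58.19 t + 168 = 0.
t = [58.19 ± √(58.19² − 2·4.58·168)] / 4.58 = (58.19 ± 42.98) / 4.58, so t = 3.321 s or t = 22.09 s.
The descending-branch root is 22.09 s.

22.1 s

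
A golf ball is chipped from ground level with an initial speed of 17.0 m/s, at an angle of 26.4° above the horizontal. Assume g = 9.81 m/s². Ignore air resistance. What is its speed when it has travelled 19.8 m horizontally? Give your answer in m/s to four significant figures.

16.09 m/s

vₓ = 17.00 cos 26.4° = 15.23 m/s; v_y0 = 17.00 sin 26.4° = 7.559 m/s.
Time to reach x = 19.8 m: t = x/vₓ = 19.8/15.23 = 1.300 s.
Vertical velocity there: v_y = v_y0 − g t = 7.559 − 9.81 × 1.300 = −5.197 m/s.
Speed: √(vₓ² + v_y²) = √(15.23² + 5.197²) = 16.09 m/s.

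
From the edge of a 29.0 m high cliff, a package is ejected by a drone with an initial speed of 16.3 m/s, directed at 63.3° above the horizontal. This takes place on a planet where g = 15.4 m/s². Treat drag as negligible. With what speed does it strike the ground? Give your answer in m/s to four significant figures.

34.04 m/s

Resolve: vₓ = 16.30 cos 63.3° = 7.324 m/s and v_y0 = 16.30 sin 63.3° = 14.56 m/s.
With up positive and y = 0 at the ground: y(t) = 29.0 + (14.56) t − 7.700 t². Setting y = 0 and taking the positive root: t = [14.56 + √(14.56² + 2·15.4·29.0)] / 15.4 = (14.56 + 33.25) / 15.4 = 3.104 s.
Vertical velocity at impact: v_y = v_y0 − g t = 14.56 − 15.4 × 3.104 = −33.25 m/s.
Speed: |v| = √(vₓ² + v_y²) = √(7.324² + 33.25²) = 34.04 m/s.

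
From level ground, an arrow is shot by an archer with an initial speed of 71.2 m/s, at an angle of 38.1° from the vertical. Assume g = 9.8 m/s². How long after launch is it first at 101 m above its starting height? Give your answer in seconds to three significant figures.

Horizontal component vₓ = 71.20 sin 38.1° = 43.93 m/s; vertical v_y0 = 71.20 cos 38.1° = 56.03 m/s.
Height y(t) = 56.03 t − 4.900 t² = 101 gives 4.900 t² − 56.03 t + 101 = 0.
Quadratic formula: t = (56.03 ± √1159.7) / 9.80 = (56.03 ± 34.05) / 9.80 → t = 2.242 s or 9.192 s.
The first (ascending) time is 2.242 s.

2.24 s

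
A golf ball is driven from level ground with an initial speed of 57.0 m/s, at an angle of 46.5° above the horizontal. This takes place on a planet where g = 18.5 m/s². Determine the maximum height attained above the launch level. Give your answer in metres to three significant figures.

46.2 m

Resolve: vₓ = 57.00 cos 46.5° = 39.24 m/s and v_y0 = 57.00 sin 46.5° = 41.35 m/s.
At the apex v_y = 0, so H = v_y0²/(2g) = 41.35²/37.00 = 46.20 m.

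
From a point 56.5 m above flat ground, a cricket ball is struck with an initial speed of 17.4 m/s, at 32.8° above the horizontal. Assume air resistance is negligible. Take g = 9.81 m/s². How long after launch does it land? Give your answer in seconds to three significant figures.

Resolve: vₓ = 17.40 cos 32.8° = 14.63 m/s and v_y0 = 17.40 sin 32.8° = 9.426 m/s.
With up positive and y = 0 at the ground: y(t) = 56.5 + (9.426) t − 4.905 t². Setting y = 0 and taking the positive root: t = [9.426 + √(9.426² + 2·9.81·56.5)] / 9.81 = (9.426 + 34.60) / 9.81 = 4.488 s.

4.49 s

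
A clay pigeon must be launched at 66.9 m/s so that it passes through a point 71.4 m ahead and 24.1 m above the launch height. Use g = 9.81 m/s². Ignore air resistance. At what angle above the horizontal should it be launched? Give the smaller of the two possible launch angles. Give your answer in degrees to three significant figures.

Trajectory: y = x tanθ − g x² (1 + tan²θ)/(2v₀²). With x = 71.4, y = 24.1, v₀ = 66.9, g = 9.81:
5.587 tan²θ − 71.4 tanθ + (29.69) = 0.
tanθ = [71.4 ± √(71.4² − 4 × 5.587 × (29.69))] / (2 × 5.587) = (71.4 ± 66.59) / 11.17, giving tanθ = 0.4303 or 12.35.
θ = 23.28° or 85.37°; the smaller is 23.28°.

23.3°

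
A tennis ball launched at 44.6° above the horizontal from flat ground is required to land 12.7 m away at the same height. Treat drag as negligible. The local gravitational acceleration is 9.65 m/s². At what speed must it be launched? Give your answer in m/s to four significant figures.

11.07 m/s

Level-ground range: R = v₀² sin(2θ)/g, so v₀ = √(gR / sin 2θ).
v₀ = √(9.65 × 12.7 / sin 89.20°) = √(122.6 / 0.9999) = √122.57 = 11.07 m/s.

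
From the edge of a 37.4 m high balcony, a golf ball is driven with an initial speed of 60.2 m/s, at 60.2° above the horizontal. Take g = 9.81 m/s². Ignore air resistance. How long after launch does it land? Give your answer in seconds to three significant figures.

11.3 s

Components: vₓ = 60.20 cos 60.2° = 29.92 m/s, v_y0 = 60.20 sin 60.2° = 52.24 m/s.
Vertical motion (up positive, ground at y = 0): 4.905 t² − (52.24) t − 37.4 = 0, so t = (52.24 + √(52.24² + 2·9.81·37.4)) / 9.81 = (52.24 + 58.85) / 9.81 = 11.32 s.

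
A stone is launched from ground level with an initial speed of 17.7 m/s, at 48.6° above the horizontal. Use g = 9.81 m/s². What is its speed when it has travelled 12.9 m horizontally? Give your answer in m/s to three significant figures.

vₓ = 17.70 cos 48.6° = 11.71 m/s; v_y0 = 17.70 sin 48.6° = 13.28 m/s.
At x = 12.9 m, t = x/vₓ = 12.9/11.71 = 1.102 s.
Vertical velocity there: v_y = v_y0 − g t = 13.28 − 9.81 × 1.102 = 2.466 m/s.
Speed: √(vₓ² + v_y²) = √(11.71² + 2.466²) = 11.96 m/s.

12.0 m/s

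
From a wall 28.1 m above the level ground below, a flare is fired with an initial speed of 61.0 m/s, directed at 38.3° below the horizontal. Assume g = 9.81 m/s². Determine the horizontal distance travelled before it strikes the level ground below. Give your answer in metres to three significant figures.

32.7 m

vₓ = 61.00 cos 38.3° = 47.87 m/s; v_y0 = −37.81 m/s (downward).
The projectile lands when y = 28.1 + (−37.81) t − ½·9.81·t² = 0. Positive root: t = (−37.81 + √(37.81² + 2·9.81·28.1)) / 9.81 = (−37.81 + 44.50) / 9.81 = 0.6828 s.
Horizontal distance: R = vₓ t = 47.87 × 0.6828 = 32.69 m.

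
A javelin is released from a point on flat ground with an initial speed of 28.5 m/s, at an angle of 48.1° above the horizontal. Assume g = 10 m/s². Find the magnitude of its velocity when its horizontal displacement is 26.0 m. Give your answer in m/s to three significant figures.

Resolve: vₓ = 28.50 cos 48.1° = 19.03 m/s and v_y0 = 28.50 sin 48.1° = 21.21 m/s.
x = vₓ t ⇒ t = 26.0/19.03 = 1.366 s.
Vertical velocity there: v_y = v_y0 − g t = 21.21 − 10.0 × 1.366 = 7.553 m/s.
Speed: √(vₓ² + v_y²) = √(19.03² + 7.553²) = 20.48 m/s.

20.5 m/s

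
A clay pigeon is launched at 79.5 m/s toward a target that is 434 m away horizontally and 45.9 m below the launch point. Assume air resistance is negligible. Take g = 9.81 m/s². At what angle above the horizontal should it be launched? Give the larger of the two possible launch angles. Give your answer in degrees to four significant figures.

69.79°

Trajectory: y = x tanθ − g x² (1 + tan²θ)/(2v₀²). With x = 434, y = −45.9, v₀ = 79.5, g = 9.81:
146.2 tan²θ − 434 tanθ + (100.3) = 0.
tanθ = [434 ± √(434² − 4 × 146.2 × (100.3))] / (2 × 146.2) = (434 ± 360.2) / 292.4, giving tanθ = 0.2525 or 2.716.
θ = 14.17° or 69.79°; the larger is 69.79°.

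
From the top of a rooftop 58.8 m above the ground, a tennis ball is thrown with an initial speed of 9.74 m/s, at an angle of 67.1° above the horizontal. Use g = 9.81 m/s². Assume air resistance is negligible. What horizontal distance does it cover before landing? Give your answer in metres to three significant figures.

Horizontal component vₓ = 9.740 cos 67.1° = 3.790 m/s; vertical v_y0 = 9.740 sin 67.1° = 8.972 m/s.
Vertical motion (up positive, ground at y = 0): 4.905 t² − (8.972) t − 58.8 = 0, so t = (8.972 + √(8.972² + 2·9.81·58.8)) / 9.81 = (8.972 + 35.13) / 9.81 = 4.496 s.
Horizontal distance: R = vₓ t = 3.790 × 4.496 = 17.04 m.

17.0 m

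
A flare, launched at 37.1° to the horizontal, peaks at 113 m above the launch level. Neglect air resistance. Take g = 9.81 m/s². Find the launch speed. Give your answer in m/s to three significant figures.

78.1 m/s

At the peak v_y = 0, so v_y0 = √(2gH) = √(2 × 9.81 × 113) = 47.09 m/s.
v_y0 = v₀ sin θ ⇒ v₀ = 47.09 / sin 37.1° = 78.06 m/s.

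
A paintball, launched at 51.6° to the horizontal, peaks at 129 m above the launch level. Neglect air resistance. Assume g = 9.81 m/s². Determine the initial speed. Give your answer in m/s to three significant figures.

At the peak v_y = 0, so v_y0 = √(2gH) = √(2 × 9.81 × 129) = 50.31 m/s.
v_y0 = v₀ sin θ ⇒ v₀ = 50.31 / sin 51.6° = 64.19 m/s.

64.2 m/s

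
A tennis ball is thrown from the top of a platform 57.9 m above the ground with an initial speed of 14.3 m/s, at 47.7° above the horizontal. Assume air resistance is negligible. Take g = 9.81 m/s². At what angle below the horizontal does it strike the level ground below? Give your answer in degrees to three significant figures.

74.8°

Components: vₓ = 14.30 cos 47.7° = 9.624 m/s, v_y0 = 14.30 sin 47.7° = 10.58 m/s.
With up positive and y = 0 at the ground: y(t) = 57.9 + (10.58) t − 4.905 t². Setting y = 0 and taking the positive root: t = [10.58 + √(10.58² + 2·9.81·57.9)] / 9.81 = (10.58 + 35.33) / 9.81 = 4.679 s.
At impact: v_y = v_y0 − g t = −35.33 m/s; vₓ = 9.624 m/s.
Angle below horizontal: arctan(|v_y|/vₓ) = arctan(35.33/9.624) = 74.76°.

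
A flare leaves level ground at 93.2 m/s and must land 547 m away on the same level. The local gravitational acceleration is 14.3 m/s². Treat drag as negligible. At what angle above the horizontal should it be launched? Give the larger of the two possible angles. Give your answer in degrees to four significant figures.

57.89°

From R = (v₀²/g) sin 2θ: sin 2θ = 14.3 × 547 / 8686.2 = 0.9005.
2θ = 64.23° or 180° − 64.23° = 115.8°, so θ = 32.11° or 57.89°.
The larger angle is 57.89°.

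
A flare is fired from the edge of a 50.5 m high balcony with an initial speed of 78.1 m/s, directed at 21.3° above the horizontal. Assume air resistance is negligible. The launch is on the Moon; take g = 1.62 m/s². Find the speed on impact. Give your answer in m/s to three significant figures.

79.1 m/s

Components: vₓ = 78.10 cos 21.3° = 72.77 m/s, v_y0 = 78.10 sin 21.3° = 28.37 m/s.
Vertical motion (up positive, ground at y = 0): 0.8100 t² − (28.37) t − 50.5 = 0, so t = (28.37 + √(28.37² + 2·1.62·50.5)) / 1.62 = (28.37 + 31.12) / 1.62 = 36.72 s.
Vertical velocity at impact: v_y = v_y0 − g t = 28.37 − 1.62 × 36.72 = −31.12 m/s.
Speed: |v| = √(vₓ² + v_y²) = √(72.77² + 31.12²) = 79.14 m/s.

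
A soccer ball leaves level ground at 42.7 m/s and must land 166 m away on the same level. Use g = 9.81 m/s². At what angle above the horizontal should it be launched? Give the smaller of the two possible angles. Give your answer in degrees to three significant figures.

R = v₀² sin 2θ / g gives sin 2θ = gR/v₀² = 9.81·166/42.7² = 0.8931.
2θ = 63.27° or 180° − 63.27° = 116.7°, so θ = 31.64° or 58.36°.
The smaller angle is 31.64°.

31.6°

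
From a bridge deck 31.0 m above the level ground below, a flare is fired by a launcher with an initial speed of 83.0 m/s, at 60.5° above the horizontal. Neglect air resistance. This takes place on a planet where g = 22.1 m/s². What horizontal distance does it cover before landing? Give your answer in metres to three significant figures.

Horizontal component vₓ = 83.00 cos 60.5° = 40.87 m/s; vertical v_y0 = 83.00 sin 60.5° = 72.24 m/s.
Vertical motion (up positive, ground at y = 0): 11.05 t² − (72.24) t − 31.0 = 0, so t = (72.24 + √(72.24² + 2·22.1·31.0)) / 22.1 = (72.24 + 81.17) / 22.1 = 6.942 s.
Horizontal distance: R = vₓ t = 40.87 × 6.942 = 283.7 m.

284 m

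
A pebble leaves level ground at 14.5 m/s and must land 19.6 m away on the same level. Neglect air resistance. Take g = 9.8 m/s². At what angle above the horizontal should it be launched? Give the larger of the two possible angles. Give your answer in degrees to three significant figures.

57.0°

R = v₀² sin 2θ / g gives sin 2θ = gR/v₀² = 9.80·19.6/14.5² = 0.9136.
2θ = 66.00° or 180° − 66.00° = 114.0°, so θ = 33.00° or 57.00°.
The larger angle is 57.00°.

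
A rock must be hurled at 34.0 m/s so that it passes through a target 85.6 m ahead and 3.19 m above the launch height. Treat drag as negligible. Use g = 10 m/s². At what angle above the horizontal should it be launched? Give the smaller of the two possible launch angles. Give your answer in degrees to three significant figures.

Trajectory: y = x tanθ − g x² (1 + tan²θ)/(2v₀²). With x = 85.6, y = 3.19, v₀ = 34.0, g = 10.0:
31.69 tan²θ − 85.6 tanθ + (34.88) = 0.
tanθ = [85.6 ± √(85.6² − 4 × 31.69 × (34.88))] / (2 × 31.69) = (85.6 ± 53.90) / 63.39, giving tanθ = 0.5001 or 2.201.
θ = 26.57° or 65.56°; the smaller is 26.57°.

26.6°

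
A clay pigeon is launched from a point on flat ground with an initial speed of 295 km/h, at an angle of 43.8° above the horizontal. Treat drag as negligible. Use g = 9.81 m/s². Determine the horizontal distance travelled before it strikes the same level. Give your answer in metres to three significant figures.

684 m

Convert: 295 km/h = 295/3.6 = 81.94 m/s.
vₓ = 81.94 cos 43.8° = 59.14 m/s; v_y0 = 81.94 sin 43.8° = 56.72 m/s.
Flight time T = 2 v_y0 / g = 11.56 s.
Horizontal distance R = vₓ T = 59.14 × 11.56 = 683.9 m.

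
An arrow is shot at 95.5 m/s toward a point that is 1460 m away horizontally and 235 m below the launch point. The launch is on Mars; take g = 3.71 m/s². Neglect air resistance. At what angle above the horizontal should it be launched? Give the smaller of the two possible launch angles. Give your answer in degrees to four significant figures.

8.081°

Trajectory: y = x tanθ − g x² (1 + tan²θ)/(2v₀²). With x = 1460, y = −235, v₀ = 95.5, g = 3.71:
433.6 tan²θ − 1460 tanθ + (198.6) = 0.
tanθ = [1460 ± √(1460² − 4 × 433.6 × (198.6))] / (2 × 433.6) = (1460 ± 1337) / 867.1, giving tanθ = 0.1420 or 3.226.
θ = 8.081° or 72.78°; the smaller is 8.081°.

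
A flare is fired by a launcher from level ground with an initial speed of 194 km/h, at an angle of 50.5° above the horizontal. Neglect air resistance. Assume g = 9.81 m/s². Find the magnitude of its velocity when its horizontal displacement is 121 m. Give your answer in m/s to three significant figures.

Convert: 194 km/h = 194/3.6 = 53.89 m/s.
Components: vₓ = 53.89 cos 50.5° = 34.28 m/s, v_y0 = 53.89 sin 50.5° = 41.58 m/s.
Time to reach x = 121 m: t = x/vₓ = 121/34.28 = 3.530 s.
Vertical velocity there: v_y = v_y0 − g t = 41.58 − 9.81 × 3.530 = 6.953 m/s.
Speed: √(vₓ² + v_y²) = √(34.28² + 6.953²) = 34.98 m/s.

35.0 m/s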